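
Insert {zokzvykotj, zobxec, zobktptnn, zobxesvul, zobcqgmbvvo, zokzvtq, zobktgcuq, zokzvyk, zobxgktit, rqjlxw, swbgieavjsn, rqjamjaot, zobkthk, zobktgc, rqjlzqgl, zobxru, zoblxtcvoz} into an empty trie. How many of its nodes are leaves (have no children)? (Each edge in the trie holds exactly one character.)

15

Leaves are exactly the stored words that no other stored word extends.
Those words: "rqjamjaot", "rqjlxw", "rqjlzqgl", "swbgieavjsn", "zobcqgmbvvo", "zobktgcuq", "zobkthk", "zobktptnn", "zoblxtcvoz", "zobxec", "zobxesvul", "zobxgktit", "zobxru", "zokzvtq", "zokzvykotj"
Leaf count: 15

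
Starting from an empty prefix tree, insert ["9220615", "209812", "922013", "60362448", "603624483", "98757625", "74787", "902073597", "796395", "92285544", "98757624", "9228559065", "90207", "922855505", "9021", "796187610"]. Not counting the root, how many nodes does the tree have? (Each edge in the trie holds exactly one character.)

Trace insertions, counting only characters that open a new branch:
  "9220615" → 7 new (9, 2, 2, 0, 6, 1, 5)
  "209812" → 6 new (2, 0, 9, 8, 1, 2)
  "922013" → prefix "9220" already present; 2 new (1, 3)
  "60362448" → 8 new (6, 0, 3, 6, 2, 4, 4, 8)
  "603624483" → prefix "60362448" already present; 1 new (3)
  "98757625" → prefix "9" already present; 7 new (8, 7, 5, 7, 6, 2, 5)
  "74787" → 5 new (7, 4, 7, 8, 7)
  "902073597" → prefix "9" already present; 8 new (0, 2, 0, 7, 3, 5, 9, 7)
  "796395" → prefix "7" already present; 5 new (9, 6, 3, 9, 5)
  "92285544" → prefix "922" already present; 5 new (8, 5, 5, 4, 4)
  "98757624" → prefix "9875762" already present; 1 new (4)
  "9228559065" → prefix "922855" already present; 4 new (9, 0, 6, 5)
  "90207" → prefix "90207" already present; 0 new (none)
  "922855505" → prefix "922855" already present; 3 new (5, 0, 5)
  "9021" → prefix "902" already present; 1 new (1)
  "796187610" → prefix "796" already present; 6 new (1, 8, 7, 6, 1, 0)
Total nodes = 7 + 6 + 2 + 8 + 1 + 7 + 5 + 8 + 5 + 5 + 1 + 4 + 0 + 3 + 1 + 6 = 69

69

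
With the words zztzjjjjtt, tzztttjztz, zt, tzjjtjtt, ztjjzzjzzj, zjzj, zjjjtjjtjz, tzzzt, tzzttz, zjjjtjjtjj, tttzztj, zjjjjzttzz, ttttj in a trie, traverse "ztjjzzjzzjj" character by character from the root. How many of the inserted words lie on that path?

2

Walk "ztjjzzjzzjj" from the root; an end-of-word marker is hit whenever a stored word is a prefix of "ztjjzzjzzjj".
Prefixes of the query that are stored words: "zt", "ztjjzzjzzj"
Count: 2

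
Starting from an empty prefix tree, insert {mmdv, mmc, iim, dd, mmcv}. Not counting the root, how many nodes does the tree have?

Count nodes per top-level branch (shared prefixes stored once):
  'd'-branch (dd): 2 nodes
  'i'-branch (iim): 3 nodes
  'm'-branch (mmc, mmcv, mmdv): 6 nodes
Sum: 11

11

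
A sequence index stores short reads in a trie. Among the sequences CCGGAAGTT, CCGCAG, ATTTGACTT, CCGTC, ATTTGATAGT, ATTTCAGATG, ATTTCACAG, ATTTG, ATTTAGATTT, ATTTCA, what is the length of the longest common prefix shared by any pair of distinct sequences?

6

The deepest shared node is where two words last agree before diverging.
"ATTTCA" and "ATTTCACAG" agree on "ATTTCA" (6 characters) before diverging; nothing deeper is shared.
Longest shared-prefix length: 6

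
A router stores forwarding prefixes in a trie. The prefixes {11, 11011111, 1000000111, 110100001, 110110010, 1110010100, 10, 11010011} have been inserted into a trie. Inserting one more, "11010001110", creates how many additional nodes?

"1101000" is already a path in the trie; the remaining "1110" must be added.
So 11 − 7 = 4 new nodes.

4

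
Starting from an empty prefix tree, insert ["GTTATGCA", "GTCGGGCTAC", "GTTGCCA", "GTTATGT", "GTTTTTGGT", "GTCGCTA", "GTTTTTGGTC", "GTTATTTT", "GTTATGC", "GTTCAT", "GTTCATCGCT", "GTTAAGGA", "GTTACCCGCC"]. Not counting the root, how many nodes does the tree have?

For each word, the new-node count is its length minus the longest prefix already in the trie:
  "GTTATGCA" → 8 new (G, T, T, A, T, G, C, A)
  "GTCGGGCTAC" → prefix "GT" already present; 8 new (C, G, G, G, C, T, A, C)
  "GTTGCCA" → prefix "GTT" already present; 4 new (G, C, C, A)
  "GTTATGT" → prefix "GTTATG" already present; 1 new (T)
  "GTTTTTGGT" → prefix "GTT" already present; 6 new (T, T, T, G, G, T)
  "GTCGCTA" → prefix "GTCG" already present; 3 new (C, T, A)
  "GTTTTTGGTC" → prefix "GTTTTTGGT" already present; 1 new (C)
  "GTTATTTT" → prefix "GTTAT" already present; 3 new (T, T, T)
  "GTTATGC" → prefix "GTTATGC" already present; 0 new (none)
  "GTTCAT" → prefix "GTT" already present; 3 new (C, A, T)
  "GTTCATCGCT" → prefix "GTTCAT" already present; 4 new (C, G, C, T)
  "GTTAAGGA" → prefix "GTTA" already present; 4 new (A, G, G, A)
  "GTTACCCGCC" → prefix "GTTA" already present; 6 new (C, C, C, G, C, C)
Total nodes = 8 + 8 + 4 + 1 + 6 + 3 + 1 + 3 + 0 + 3 + 4 + 4 + 6 = 51

51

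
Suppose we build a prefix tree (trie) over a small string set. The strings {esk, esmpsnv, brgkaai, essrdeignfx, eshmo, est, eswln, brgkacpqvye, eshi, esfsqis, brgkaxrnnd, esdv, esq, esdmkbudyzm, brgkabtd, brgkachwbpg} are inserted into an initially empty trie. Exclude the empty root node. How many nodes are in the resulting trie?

67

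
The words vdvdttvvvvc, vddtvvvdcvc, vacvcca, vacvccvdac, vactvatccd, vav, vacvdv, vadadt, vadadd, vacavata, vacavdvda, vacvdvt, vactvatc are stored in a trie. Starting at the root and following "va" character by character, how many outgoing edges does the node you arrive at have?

Walk "va" from the root, arriving at one node.
Distinct next characters after "va": c, d, v.
That node has 3 child edges.

3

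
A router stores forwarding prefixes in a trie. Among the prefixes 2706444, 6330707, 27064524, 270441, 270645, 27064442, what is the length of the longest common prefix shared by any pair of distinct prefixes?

7

Equivalently: take the maximum, over all pairs, of their longest common prefix length.
"2706444" and "27064442" agree on "2706444" (7 characters) before diverging; nothing deeper is shared.
Longest shared-prefix length: 7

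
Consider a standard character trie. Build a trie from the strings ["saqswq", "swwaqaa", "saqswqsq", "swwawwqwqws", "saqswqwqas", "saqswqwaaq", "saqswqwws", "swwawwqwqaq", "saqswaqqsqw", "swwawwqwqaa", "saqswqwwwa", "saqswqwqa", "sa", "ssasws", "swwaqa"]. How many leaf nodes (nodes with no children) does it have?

A leaf is a node with no children — equivalently, the end of a word that is not a proper prefix of any other stored word.
Those words: "saqswaqqsqw", "saqswqsq", "saqswqwaaq", "saqswqwqas", "saqswqwws", "saqswqwwwa", "ssasws", "swwaqaa", "swwawwqwqaa", "swwawwqwqaq", "swwawwqwqws"
Leaf count: 11

11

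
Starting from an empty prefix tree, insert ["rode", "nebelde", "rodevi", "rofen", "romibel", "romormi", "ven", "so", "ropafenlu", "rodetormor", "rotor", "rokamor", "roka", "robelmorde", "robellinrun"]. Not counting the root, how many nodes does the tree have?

65

Trace insertions, counting only characters that open a new branch:
  "rode" → 4 new (r, o, d, e)
  "nebelde" → 7 new (n, e, b, e, l, d, e)
  "rodevi" → prefix "rode" already present; 2 new (v, i)
  "rofen" → prefix "ro" already present; 3 new (f, e, n)
  "romibel" → prefix "ro" already present; 5 new (m, i, b, e, l)
  "romormi" → prefix "rom" already present; 4 new (o, r, m, i)
  "ven" → 3 new (v, e, n)
  "so" → 2 new (s, o)
  "ropafenlu" → prefix "ro" already present; 7 new (p, a, f, e, n, l, u)
  "rodetormor" → prefix "rode" already present; 6 new (t, o, r, m, o, r)
  "rotor" → prefix "ro" already present; 3 new (t, o, r)
  "rokamor" → prefix "ro" already present; 5 new (k, a, m, o, r)
  "roka" → prefix "roka" already present; 0 new (none)
  "robelmorde" → prefix "ro" already present; 8 new (b, e, l, m, o, r, d, e)
  "robellinrun" → prefix "robel" already present; 6 new (l, i, n, r, u, n)
Total nodes = 4 + 7 + 2 + 3 + 5 + 4 + 3 + 2 + 7 + 6 + 3 + 5 + 0 + 8 + 6 = 65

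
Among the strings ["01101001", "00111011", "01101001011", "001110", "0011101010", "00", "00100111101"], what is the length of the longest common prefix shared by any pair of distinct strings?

Look for the deepest trie node that still has at least two words in its subtree.
"01101001" and "01101001011" agree on "01101001" (8 characters) before diverging; nothing deeper is shared.
Longest shared-prefix length: 8

8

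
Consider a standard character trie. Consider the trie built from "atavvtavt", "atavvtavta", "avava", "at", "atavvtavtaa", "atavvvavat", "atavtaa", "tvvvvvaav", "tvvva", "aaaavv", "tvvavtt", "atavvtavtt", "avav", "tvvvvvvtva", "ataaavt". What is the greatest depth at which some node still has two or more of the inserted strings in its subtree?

10

Equivalently: take the maximum, over all pairs, of their longest common prefix length.
e.g. "atavvtavta" and "atavvtavtaa" share the prefix "atavvtavta" of length 10; no pair shares a longer one.
Longest shared-prefix length: 10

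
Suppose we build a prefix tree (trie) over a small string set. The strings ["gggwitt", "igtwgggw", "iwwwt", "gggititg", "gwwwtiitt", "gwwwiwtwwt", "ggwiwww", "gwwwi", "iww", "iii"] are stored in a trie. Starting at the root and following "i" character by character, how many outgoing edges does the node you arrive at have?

The children of the "i" node are the distinct next characters among strings starting with "i".
Characters that immediately follow "i" among the stored strings: {g, i, w}.
That node has 3 child edges.

3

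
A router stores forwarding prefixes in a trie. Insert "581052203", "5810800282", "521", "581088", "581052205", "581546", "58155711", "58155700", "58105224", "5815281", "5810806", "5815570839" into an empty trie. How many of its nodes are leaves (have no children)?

12

Leaves are exactly the stored words that no other stored word extends.
Those words: "521", "581052203", "581052205", "58105224", "5810800282", "5810806", "581088", "5815281", "581546", "58155700", "5815570839", "58155711"
Leaf count: 12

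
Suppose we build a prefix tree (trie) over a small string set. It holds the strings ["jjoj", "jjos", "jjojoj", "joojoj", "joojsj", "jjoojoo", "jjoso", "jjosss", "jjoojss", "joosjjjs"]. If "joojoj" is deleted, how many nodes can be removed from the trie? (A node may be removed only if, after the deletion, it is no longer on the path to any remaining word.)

After clearing the end-marker at "joojoj", prune upward until reaching a node still needed by another word.
The suffix "oj" (2 nodes) is used only by "joojoj"; the node for "jooj" still has the child "s", so pruning stops there.
Nodes removed: 2

2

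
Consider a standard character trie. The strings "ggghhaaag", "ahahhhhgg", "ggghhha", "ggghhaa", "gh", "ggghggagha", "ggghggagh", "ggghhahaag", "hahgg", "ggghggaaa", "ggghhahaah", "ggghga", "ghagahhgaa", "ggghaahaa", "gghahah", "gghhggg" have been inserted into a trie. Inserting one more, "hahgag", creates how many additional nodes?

2

Walking "hahgag" from the root, the first 4 characters ("hahg") follow existing edges; "a" is the first miss.
Each of the 2 remaining characters creates one node.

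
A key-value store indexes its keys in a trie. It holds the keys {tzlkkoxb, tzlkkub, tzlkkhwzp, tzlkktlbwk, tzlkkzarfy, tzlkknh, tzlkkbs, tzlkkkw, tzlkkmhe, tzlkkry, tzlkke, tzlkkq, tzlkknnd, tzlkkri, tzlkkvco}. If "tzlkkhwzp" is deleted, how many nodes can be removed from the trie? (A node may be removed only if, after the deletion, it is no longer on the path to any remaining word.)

After clearing the end-marker at "tzlkkhwzp", prune upward until reaching a node still needed by another word.
The suffix "hwzp" (4 nodes) is used only by "tzlkkhwzp"; the node for "tzlkk" still has the child "o", so pruning stops there.
Nodes removed: 4

4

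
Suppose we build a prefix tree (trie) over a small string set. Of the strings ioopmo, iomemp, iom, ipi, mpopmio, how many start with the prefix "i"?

Traverse to the node for "i", then collect every word in that subtree.
Matches: "iom", "iomemp", "ioopmo", "ipi"
Count: 4

4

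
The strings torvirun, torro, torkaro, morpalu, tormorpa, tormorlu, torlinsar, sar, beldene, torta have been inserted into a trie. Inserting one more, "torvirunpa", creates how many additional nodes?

Walking "torvirunpa" from the root, the first 8 characters ("torvirun") follow existing edges; "p" is the first miss.
Each of the 2 remaining characters creates one node.

2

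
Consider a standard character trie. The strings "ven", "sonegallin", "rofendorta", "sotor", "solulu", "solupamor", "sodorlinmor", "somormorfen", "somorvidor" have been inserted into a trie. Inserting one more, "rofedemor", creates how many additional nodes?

5

Walking "rofedemor" from the root, the first 4 characters ("rofe") follow existing edges; "d" is the first miss.
Each of the 5 remaining characters creates one node.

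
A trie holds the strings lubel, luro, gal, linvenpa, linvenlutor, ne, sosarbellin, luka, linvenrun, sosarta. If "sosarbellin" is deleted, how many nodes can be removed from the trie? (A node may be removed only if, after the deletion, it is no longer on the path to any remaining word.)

6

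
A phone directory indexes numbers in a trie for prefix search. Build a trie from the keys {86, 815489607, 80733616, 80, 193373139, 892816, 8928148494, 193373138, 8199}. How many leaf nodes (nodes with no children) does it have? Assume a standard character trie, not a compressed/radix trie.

8

A leaf is a node with no children — equivalently, the end of a word that is not a proper prefix of any other stored word.
Those words: "193373138", "193373139", "80733616", "815489607", "8199", "86", "8928148494", "892816"
Leaf count: 8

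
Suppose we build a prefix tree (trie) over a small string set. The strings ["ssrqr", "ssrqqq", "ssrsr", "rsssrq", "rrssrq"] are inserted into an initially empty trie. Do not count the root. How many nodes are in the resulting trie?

20

Trie structure (* marks end of a word):
(root)
├─ r
│  ├─ r
│  │  └─ s
│  │     └─ s
│  │        └─ r
│  │           └─ q *
│  └─ s
│     └─ s
│        └─ s
│           └─ r
│              └─ q *
└─ s
   └─ s
      └─ r
         ├─ q
         │  ├─ q
         │  │  └─ q *
         │  └─ r *
         └─ s
            └─ r *
Counting every labelled node above: 20.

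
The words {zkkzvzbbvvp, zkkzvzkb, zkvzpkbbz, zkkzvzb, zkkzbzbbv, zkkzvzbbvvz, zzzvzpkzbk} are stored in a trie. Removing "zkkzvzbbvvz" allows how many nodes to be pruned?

1

After clearing the end-marker at "zkkzvzbbvvz", prune upward until reaching a node still needed by another word.
The suffix "z" (1 node) is used only by "zkkzvzbbvvz"; the node for "zkkzvzbbvv" still has the child "p", so pruning stops there.
Nodes removed: 1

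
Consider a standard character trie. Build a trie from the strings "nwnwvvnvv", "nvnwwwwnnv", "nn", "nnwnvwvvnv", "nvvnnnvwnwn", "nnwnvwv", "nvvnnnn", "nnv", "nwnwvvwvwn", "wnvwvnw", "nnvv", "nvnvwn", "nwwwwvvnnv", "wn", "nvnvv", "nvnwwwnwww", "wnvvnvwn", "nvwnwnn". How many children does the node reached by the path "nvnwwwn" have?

1

The children of the "nvnwwwn" node are the distinct next characters among strings starting with "nvnwwwn".
Characters that immediately follow "nvnwwwn" among the stored strings: {w}.
That node has 1 child edge.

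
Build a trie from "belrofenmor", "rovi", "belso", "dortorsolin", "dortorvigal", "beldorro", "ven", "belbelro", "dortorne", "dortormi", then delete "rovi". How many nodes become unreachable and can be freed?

4

After clearing the end-marker at "rovi", prune upward until reaching a node still needed by another word.
No other word shares any prefix with "rovi", so all 4 of its nodes go.
Nodes removed: 4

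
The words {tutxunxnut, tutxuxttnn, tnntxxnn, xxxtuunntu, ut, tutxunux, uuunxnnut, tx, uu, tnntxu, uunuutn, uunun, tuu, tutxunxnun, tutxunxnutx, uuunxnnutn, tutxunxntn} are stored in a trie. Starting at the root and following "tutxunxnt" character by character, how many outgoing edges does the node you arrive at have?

The children of the "tutxunxnt" node are the distinct next characters among strings starting with "tutxunxnt".
Distinct next characters after "tutxunxnt": n.
That node has 1 child edge.

1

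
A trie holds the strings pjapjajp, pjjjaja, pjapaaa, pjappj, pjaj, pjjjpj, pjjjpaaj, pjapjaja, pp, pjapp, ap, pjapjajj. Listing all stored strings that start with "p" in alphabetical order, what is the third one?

Words with prefix "p", in lexicographic order: "pjaj", "pjapaaa", "pjapjaja", "pjapjajj", "pjapjajp", "pjapp", "pjappj", "pjjjaja", "pjjjpaaj", "pjjjpj", "pp"
The 3rd is pjapjaja.

pjapjaja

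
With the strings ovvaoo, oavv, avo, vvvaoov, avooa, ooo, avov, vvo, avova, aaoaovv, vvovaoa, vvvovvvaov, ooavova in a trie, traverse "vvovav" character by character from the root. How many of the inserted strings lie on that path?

1

Check each prefix of "vvovav" against the stored set — each match is an end-marker on the path.
Prefixes of the query that are stored words: "vvo"
Count: 1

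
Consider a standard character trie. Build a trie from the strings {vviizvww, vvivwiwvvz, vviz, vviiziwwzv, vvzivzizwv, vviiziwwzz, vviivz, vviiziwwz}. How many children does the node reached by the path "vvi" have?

3

Follow the path "vvi" to its node, then look at its outgoing edges.
Characters that immediately follow "vvi" among the stored strings: {i, v, z}.
That node has 3 child edges.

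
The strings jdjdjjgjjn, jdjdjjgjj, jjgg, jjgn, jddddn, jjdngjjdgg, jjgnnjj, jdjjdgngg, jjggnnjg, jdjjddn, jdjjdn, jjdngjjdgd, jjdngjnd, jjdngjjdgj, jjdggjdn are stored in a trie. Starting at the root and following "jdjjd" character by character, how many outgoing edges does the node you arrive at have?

The children of the "jdjjd" node are the distinct next characters among strings starting with "jdjjd".
Characters that immediately follow "jdjjd" among the stored strings: {d, g, n}.
That node has 3 child edges.

3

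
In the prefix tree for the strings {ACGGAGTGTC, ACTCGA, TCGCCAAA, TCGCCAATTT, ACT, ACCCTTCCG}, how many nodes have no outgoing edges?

5

A leaf is a node with no children — equivalently, the end of a word that is not a proper prefix of any other stored word.
Those words: "ACCCTTCCG", "ACGGAGTGTC", "ACTCGA", "TCGCCAAA", "TCGCCAATTT"
Leaf count: 5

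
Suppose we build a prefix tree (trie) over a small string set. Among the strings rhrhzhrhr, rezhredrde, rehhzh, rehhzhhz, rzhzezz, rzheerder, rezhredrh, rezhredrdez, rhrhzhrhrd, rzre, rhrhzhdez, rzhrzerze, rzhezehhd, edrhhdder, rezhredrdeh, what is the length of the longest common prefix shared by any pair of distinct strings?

10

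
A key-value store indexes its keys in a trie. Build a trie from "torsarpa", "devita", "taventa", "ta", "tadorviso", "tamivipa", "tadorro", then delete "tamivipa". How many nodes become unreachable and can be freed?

6

A node on "tamivipa"'s path can go only if nothing else ends at it or branches off below it.
The suffix "mivipa" (6 nodes) is used only by "tamivipa"; the node for "ta" still has the child "v", so pruning stops there.
Nodes removed: 6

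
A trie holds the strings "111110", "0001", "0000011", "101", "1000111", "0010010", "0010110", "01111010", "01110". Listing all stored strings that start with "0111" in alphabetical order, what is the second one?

01111010

Words with prefix "0111", in lexicographic order: "01110", "01111010"
The 2nd is 01111010.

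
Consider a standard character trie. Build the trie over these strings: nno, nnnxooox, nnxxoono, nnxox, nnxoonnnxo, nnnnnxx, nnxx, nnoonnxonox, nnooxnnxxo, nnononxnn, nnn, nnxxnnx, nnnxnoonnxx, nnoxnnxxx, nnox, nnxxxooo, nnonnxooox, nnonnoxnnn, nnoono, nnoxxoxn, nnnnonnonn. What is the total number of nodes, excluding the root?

89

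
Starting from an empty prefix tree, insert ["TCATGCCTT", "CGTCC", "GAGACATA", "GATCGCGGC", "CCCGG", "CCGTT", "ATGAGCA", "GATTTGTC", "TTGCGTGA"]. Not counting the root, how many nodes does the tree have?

Trace insertions, counting only characters that open a new branch:
  "TCATGCCTT" → 9 new (T, C, A, T, G, C, C, T, T)
  "CGTCC" → 5 new (C, G, T, C, C)
  "GAGACATA" → 8 new (G, A, G, A, C, A, T, A)
  "GATCGCGGC" → prefix "GA" already present; 7 new (T, C, G, C, G, G, C)
  "CCCGG" → prefix "C" already present; 4 new (C, C, G, G)
  "CCGTT" → prefix "CC" already present; 3 new (G, T, T)
  "ATGAGCA" → 7 new (A, T, G, A, G, C, A)
  "GATTTGTC" → prefix "GAT" already present; 5 new (T, T, G, T, C)
  "TTGCGTGA" → prefix "T" already present; 7 new (T, G, C, G, T, G, A)
Total nodes = 9 + 5 + 8 + 7 + 4 + 3 + 7 + 5 + 7 = 55

55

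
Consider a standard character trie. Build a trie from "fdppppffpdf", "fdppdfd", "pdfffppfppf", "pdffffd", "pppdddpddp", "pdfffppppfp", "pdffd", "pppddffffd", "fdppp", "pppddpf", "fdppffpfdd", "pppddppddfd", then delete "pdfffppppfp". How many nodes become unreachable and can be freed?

4

Walk "pdfffppppfp" from the leaf back toward the root, removing each node that no remaining word uses.
The suffix "ppfp" (4 nodes) is used only by "pdfffppppfp"; the node for "pdfffpp" still has the child "f", so pruning stops there.
Nodes removed: 4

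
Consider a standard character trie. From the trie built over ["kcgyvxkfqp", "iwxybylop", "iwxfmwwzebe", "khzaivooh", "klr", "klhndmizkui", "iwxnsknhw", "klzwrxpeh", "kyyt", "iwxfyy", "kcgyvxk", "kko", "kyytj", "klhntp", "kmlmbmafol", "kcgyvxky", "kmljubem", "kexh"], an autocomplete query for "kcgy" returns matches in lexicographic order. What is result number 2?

DFS of the "kcgy" subtree visits, in order: "kcgyvxk", "kcgyvxkfqp", "kcgyvxky"
Position 2: kcgyvxkfqp

kcgyvxkfqp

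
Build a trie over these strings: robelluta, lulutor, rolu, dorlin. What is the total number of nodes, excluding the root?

Trace insertions, counting only characters that open a new branch:
  "robelluta" → 9 new (r, o, b, e, l, l, u, t, a)
  "lulutor" → 7 new (l, u, l, u, t, o, r)
  "rolu" → prefix "ro" already present; 2 new (l, u)
  "dorlin" → 6 new (d, o, r, l, i, n)
Total nodes = 9 + 7 + 2 + 6 = 24

24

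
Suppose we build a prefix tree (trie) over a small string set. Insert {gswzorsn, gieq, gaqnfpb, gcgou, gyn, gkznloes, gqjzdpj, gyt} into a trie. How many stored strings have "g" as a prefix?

8

Walk to "g"; the words in its subtree are exactly those with that prefix.
Words under "g": gaqnfpb, gcgou, gieq, gkznloes, gqjzdpj, gswzorsn, gyn, gyt
Count: 8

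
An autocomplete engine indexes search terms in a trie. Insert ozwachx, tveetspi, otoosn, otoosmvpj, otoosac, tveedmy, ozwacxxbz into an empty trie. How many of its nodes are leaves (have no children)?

7

A leaf is a node with no children — equivalently, the end of a word that is not a proper prefix of any other stored word.
Those words: "otoosac", "otoosmvpj", "otoosn", "ozwachx", "ozwacxxbz", "tveedmy", "tveetspi"
Leaf count: 7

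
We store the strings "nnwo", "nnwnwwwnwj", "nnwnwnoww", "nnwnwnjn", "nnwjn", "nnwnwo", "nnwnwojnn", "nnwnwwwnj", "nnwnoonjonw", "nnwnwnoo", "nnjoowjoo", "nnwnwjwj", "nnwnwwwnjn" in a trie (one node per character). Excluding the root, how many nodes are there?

For each word, the new-node count is its length minus the longest prefix already in the trie:
  "nnwo" → 4 new (n, n, w, o)
  "nnwnwwwnwj" → prefix "nnw" already present; 7 new (n, w, w, w, n, w, j)
  "nnwnwnoww" → prefix "nnwnw" already present; 4 new (n, o, w, w)
  "nnwnwnjn" → prefix "nnwnwn" already present; 2 new (j, n)
  "nnwjn" → prefix "nnw" already present; 2 new (j, n)
  "nnwnwo" → prefix "nnwnw" already present; 1 new (o)
  "nnwnwojnn" → prefix "nnwnwo" already present; 3 new (j, n, n)
  "nnwnwwwnj" → prefix "nnwnwwwn" already present; 1 new (j)
  "nnwnoonjonw" → prefix "nnwn" already present; 7 new (o, o, n, j, o, n, w)
  "nnwnwnoo" → prefix "nnwnwno" already present; 1 new (o)
  "nnjoowjoo" → prefix "nn" already present; 7 new (j, o, o, w, j, o, o)
  "nnwnwjwj" → prefix "nnwnw" already present; 3 new (j, w, j)
  "nnwnwwwnjn" → prefix "nnwnwwwnj" already present; 1 new (n)
Total nodes = 4 + 7 + 4 + 2 + 2 + 1 + 3 + 1 + 7 + 1 + 7 + 3 + 1 = 43

43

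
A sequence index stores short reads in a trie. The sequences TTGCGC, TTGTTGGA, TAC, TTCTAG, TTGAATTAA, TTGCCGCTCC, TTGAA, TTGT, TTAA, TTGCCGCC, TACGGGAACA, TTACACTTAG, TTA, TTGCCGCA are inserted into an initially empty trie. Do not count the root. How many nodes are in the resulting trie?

47

Insert word by word; a character creates a node only if that edge doesn't already exist:
  "TTGCGC" → 6 new (T, T, G, C, G, C)
  "TTGTTGGA" → prefix "TTG" already present; 5 new (T, T, G, G, A)
  "TAC" → prefix "T" already present; 2 new (A, C)
  "TTCTAG" → prefix "TT" already present; 4 new (C, T, A, G)
  "TTGAATTAA" → prefix "TTG" already present; 6 new (A, A, T, T, A, A)
  "TTGCCGCTCC" → prefix "TTGC" already present; 6 new (C, G, C, T, C, C)
  "TTGAA" → prefix "TTGAA" already present; 0 new (none)
  "TTGT" → prefix "TTGT" already present; 0 new (none)
  "TTAA" → prefix "TT" already present; 2 new (A, A)
  "TTGCCGCC" → prefix "TTGCCGC" already present; 1 new (C)
  "TACGGGAACA" → prefix "TAC" already present; 7 new (G, G, G, A, A, C, A)
  "TTACACTTAG" → prefix "TTA" already present; 7 new (C, A, C, T, T, A, G)
  "TTA" → prefix "TTA" already present; 0 new (none)
  "TTGCCGCA" → prefix "TTGCCGC" already present; 1 new (A)
Total nodes = 6 + 5 + 2 + 4 + 6 + 6 + 0 + 0 + 2 + 1 + 7 + 7 + 0 + 1 = 47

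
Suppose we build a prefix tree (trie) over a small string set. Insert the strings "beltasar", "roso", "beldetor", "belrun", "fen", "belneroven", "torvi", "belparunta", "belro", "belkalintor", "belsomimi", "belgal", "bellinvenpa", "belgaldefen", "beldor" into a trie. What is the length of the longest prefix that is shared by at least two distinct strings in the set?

Look for the deepest trie node that still has at least two words in its subtree.
"belgal" and "belgaldefen" agree on "belgal" (6 characters) before diverging; nothing deeper is shared.
Longest shared-prefix length: 6

6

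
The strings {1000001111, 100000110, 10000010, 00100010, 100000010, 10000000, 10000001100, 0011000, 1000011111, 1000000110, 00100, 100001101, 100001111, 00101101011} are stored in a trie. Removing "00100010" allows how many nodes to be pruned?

3

Walk "00100010" from the leaf back toward the root, removing each node that no remaining word uses.
The suffix "010" (3 nodes) is used only by "00100010"; "00100" is itself a stored word, so pruning stops there.
Nodes removed: 3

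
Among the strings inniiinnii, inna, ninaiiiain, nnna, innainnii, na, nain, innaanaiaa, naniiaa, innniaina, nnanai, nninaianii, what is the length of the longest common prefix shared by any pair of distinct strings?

4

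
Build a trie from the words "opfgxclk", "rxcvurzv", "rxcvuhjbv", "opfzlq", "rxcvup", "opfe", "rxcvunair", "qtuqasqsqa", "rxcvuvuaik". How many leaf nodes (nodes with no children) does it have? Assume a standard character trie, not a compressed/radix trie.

9

Leaves are exactly the stored words that no other stored word extends.
Those words: "opfe", "opfgxclk", "opfzlq", "qtuqasqsqa", "rxcvuhjbv", "rxcvunair", "rxcvup", "rxcvurzv", "rxcvuvuaik"
Leaf count: 9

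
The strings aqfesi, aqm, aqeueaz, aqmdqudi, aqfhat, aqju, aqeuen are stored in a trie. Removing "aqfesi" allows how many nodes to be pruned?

A node on "aqfesi"'s path can go only if nothing else ends at it or branches off below it.
The suffix "esi" (3 nodes) is used only by "aqfesi"; the node for "aqf" still has the child "h", so pruning stops there.
Nodes removed: 3

3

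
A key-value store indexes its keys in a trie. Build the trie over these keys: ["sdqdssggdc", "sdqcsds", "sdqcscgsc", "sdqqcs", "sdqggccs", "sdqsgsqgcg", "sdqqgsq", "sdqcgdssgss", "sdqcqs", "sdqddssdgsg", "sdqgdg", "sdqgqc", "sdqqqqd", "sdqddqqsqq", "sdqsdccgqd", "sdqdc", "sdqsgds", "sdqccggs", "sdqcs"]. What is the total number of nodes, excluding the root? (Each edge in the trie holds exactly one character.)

For each word, the new-node count is its length minus the longest prefix already in the trie:
  "sdqdssggdc" → 10 new (s, d, q, d, s, s, g, g, d, c)
  "sdqcsds" → prefix "sdq" already present; 4 new (c, s, d, s)
  "sdqcscgsc" → prefix "sdqcs" already present; 4 new (c, g, s, c)
  "sdqqcs" → prefix "sdq" already present; 3 new (q, c, s)
  "sdqggccs" → prefix "sdq" already present; 5 new (g, g, c, c, s)
  "sdqsgsqgcg" → prefix "sdq" already present; 7 new (s, g, s, q, g, c, g)
  "sdqqgsq" → prefix "sdqq" already present; 3 new (g, s, q)
  "sdqcgdssgss" → prefix "sdqc" already present; 7 new (g, d, s, s, g, s, s)
  "sdqcqs" → prefix "sdqc" already present; 2 new (q, s)
  "sdqddssdgsg" → prefix "sdqd" already present; 7 new (d, s, s, d, g, s, g)
  "sdqgdg" → prefix "sdqg" already present; 2 new (d, g)
  "sdqgqc" → prefix "sdqg" already present; 2 new (q, c)
  "sdqqqqd" → prefix "sdqq" already present; 3 new (q, q, d)
  "sdqddqqsqq" → prefix "sdqdd" already present; 5 new (q, q, s, q, q)
  "sdqsdccgqd" → prefix "sdqs" already present; 6 new (d, c, c, g, q, d)
  "sdqdc" → prefix "sdqd" already present; 1 new (c)
  "sdqsgds" → prefix "sdqsg" already present; 2 new (d, s)
  "sdqccggs" → prefix "sdqc" already present; 4 new (c, g, g, s)
  "sdqcs" → prefix "sdqcs" already present; 0 new (none)
Total nodes = 10 + 4 + 4 + 3 + 5 + 7 + 3 + 7 + 2 + 7 + 2 + 2 + 3 + 5 + 6 + 1 + 2 + 4 + 0 = 77

77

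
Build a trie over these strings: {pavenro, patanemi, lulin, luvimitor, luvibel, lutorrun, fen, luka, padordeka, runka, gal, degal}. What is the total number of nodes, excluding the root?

59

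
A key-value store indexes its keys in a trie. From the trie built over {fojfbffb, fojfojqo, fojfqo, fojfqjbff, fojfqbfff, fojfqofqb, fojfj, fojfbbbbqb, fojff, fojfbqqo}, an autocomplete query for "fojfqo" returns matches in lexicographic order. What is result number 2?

fojfqofqb

Filter for "fojfqo…" and sort: "fojfqo", "fojfqofqb"
Position 2: fojfqofqb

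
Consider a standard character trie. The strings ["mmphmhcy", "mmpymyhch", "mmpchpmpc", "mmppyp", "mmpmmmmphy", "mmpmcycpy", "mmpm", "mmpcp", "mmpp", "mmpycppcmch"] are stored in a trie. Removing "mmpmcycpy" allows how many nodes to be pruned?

Walk "mmpmcycpy" from the leaf back toward the root, removing each node that no remaining word uses.
The suffix "cycpy" (5 nodes) is used only by "mmpmcycpy"; the node for "mmpm" still has the child "m", so pruning stops there.
Nodes removed: 5

5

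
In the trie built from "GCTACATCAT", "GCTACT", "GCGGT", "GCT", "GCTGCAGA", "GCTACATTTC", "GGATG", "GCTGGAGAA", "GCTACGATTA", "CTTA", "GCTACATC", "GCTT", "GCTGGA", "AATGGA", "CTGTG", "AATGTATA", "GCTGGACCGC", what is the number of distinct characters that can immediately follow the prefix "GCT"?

Walk "GCT" from the root, arriving at one node.
Distinct next characters after "GCT": A, G, T.
That node has 3 child edges.

3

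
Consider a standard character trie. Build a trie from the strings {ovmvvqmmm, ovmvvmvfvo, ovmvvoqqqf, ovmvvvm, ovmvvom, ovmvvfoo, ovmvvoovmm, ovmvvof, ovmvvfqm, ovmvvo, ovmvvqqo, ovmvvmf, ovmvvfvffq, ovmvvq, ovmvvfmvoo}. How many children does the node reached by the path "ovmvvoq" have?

1

Follow the path "ovmvvoq" to its node, then look at its outgoing edges.
Characters that immediately follow "ovmvvoq" among the stored strings: {q}.
That node has 1 child edge.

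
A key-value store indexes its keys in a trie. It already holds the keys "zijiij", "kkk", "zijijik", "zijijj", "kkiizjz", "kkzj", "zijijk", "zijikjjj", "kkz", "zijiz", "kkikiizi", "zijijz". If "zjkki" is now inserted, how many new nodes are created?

The longest prefix of "zjkki" already in the trie is "z" (length 1).
So 5 − 1 = 4 new nodes.

4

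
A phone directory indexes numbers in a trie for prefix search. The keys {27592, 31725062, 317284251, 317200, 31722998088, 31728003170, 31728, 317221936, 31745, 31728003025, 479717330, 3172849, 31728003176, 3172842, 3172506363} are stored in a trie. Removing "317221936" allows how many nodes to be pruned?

A node on "317221936"'s path can go only if nothing else ends at it or branches off below it.
The suffix "1936" (4 nodes) is used only by "317221936"; the node for "31722" still has the child "9", so pruning stops there.
Nodes removed: 4

4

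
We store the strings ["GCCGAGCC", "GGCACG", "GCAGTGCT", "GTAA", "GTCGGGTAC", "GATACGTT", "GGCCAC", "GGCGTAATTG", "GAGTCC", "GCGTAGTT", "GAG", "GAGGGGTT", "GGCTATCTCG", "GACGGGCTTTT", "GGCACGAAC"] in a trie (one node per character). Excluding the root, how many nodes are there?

80

Insert word by word; a character creates a node only if that edge doesn't already exist:
  "GCCGAGCC" → 8 new (G, C, C, G, A, G, C, C)
  "GGCACG" → prefix "G" already present; 5 new (G, C, A, C, G)
  "GCAGTGCT" → prefix "GC" already present; 6 new (A, G, T, G, C, T)
  "GTAA" → prefix "G" already present; 3 new (T, A, A)
  "GTCGGGTAC" → prefix "GT" already present; 7 new (C, G, G, G, T, A, C)
  "GATACGTT" → prefix "G" already present; 7 new (A, T, A, C, G, T, T)
  "GGCCAC" → prefix "GGC" already present; 3 new (C, A, C)
  "GGCGTAATTG" → prefix "GGC" already present; 7 new (G, T, A, A, T, T, G)
  "GAGTCC" → prefix "GA" already present; 4 new (G, T, C, C)
  "GCGTAGTT" → prefix "GC" already present; 6 new (G, T, A, G, T, T)
  "GAG" → prefix "GAG" already present; 0 new (none)
  "GAGGGGTT" → prefix "GAG" already present; 5 new (G, G, G, T, T)
  "GGCTATCTCG" → prefix "GGC" already present; 7 new (T, A, T, C, T, C, G)
  "GACGGGCTTTT" → prefix "GA" already present; 9 new (C, G, G, G, C, T, T, T, T)
  "GGCACGAAC" → prefix "GGCACG" already present; 3 new (A, A, C)
Total nodes = 8 + 5 + 6 + 3 + 7 + 7 + 3 + 7 + 4 + 6 + 0 + 5 + 7 + 9 + 3 = 80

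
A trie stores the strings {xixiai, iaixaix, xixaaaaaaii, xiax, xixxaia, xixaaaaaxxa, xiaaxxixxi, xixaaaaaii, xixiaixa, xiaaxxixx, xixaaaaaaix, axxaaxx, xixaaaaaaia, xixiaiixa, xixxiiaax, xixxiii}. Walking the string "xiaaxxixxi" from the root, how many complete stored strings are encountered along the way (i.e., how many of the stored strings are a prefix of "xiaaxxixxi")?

Walk "xiaaxxixxi" from the root; an end-of-word marker is hit whenever a stored word is a prefix of "xiaaxxixxi".
Prefixes of the query that are stored words: "xiaaxxixx", "xiaaxxixxi"
Count: 2

2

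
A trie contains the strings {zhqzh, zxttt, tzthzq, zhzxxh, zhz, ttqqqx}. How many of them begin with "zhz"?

2

Filter for entries beginning with "zhz":
Matches: "zhz", "zhzxxh"
Count: 2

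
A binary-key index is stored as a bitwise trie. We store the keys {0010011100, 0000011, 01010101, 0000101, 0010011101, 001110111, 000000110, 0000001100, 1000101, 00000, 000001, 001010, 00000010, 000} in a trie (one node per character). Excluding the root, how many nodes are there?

47

Insert word by word; a character creates a node only if that edge doesn't already exist:
  "0010011100" → 10 new (0, 0, 1, 0, 0, 1, 1, 1, 0, 0)
  "0000011" → prefix "00" already present; 5 new (0, 0, 0, 1, 1)
  "01010101" → prefix "0" already present; 7 new (1, 0, 1, 0, 1, 0, 1)
  "0000101" → prefix "0000" already present; 3 new (1, 0, 1)
  "0010011101" → prefix "001001110" already present; 1 new (1)
  "001110111" → prefix "001" already present; 6 new (1, 1, 0, 1, 1, 1)
  "000000110" → prefix "00000" already present; 4 new (0, 1, 1, 0)
  "0000001100" → prefix "000000110" already present; 1 new (0)
  "1000101" → 7 new (1, 0, 0, 0, 1, 0, 1)
  "00000" → prefix "00000" already present; 0 new (none)
  "000001" → prefix "000001" already present; 0 new (none)
  "001010" → prefix "0010" already present; 2 new (1, 0)
  "00000010" → prefix "0000001" already present; 1 new (0)
  "000" → prefix "000" already present; 0 new (none)
Total nodes = 10 + 5 + 7 + 3 + 1 + 6 + 4 + 1 + 7 + 0 + 0 + 2 + 1 + 0 = 47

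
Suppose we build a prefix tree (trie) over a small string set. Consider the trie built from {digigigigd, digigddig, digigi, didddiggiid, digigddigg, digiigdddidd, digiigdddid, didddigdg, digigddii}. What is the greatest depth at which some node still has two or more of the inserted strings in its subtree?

Look for the deepest trie node that still has at least two words in its subtree.
"digiigdddid" and "digiigdddidd" agree on "digiigdddid" (11 characters) before diverging; nothing deeper is shared.
Longest shared-prefix length: 11

11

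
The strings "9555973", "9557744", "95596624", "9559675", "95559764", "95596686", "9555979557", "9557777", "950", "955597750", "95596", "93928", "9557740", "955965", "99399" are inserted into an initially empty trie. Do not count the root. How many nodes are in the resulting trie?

42

Trace insertions, counting only characters that open a new branch:
  "9555973" → 7 new (9, 5, 5, 5, 9, 7, 3)
  "9557744" → prefix "955" already present; 4 new (7, 7, 4, 4)
  "95596624" → prefix "955" already present; 5 new (9, 6, 6, 2, 4)
  "9559675" → prefix "95596" already present; 2 new (7, 5)
  "95559764" → prefix "955597" already present; 2 new (6, 4)
  "95596686" → prefix "955966" already present; 2 new (8, 6)
  "9555979557" → prefix "955597" already present; 4 new (9, 5, 5, 7)
  "9557777" → prefix "95577" already present; 2 new (7, 7)
  "950" → prefix "95" already present; 1 new (0)
  "955597750" → prefix "955597" already present; 3 new (7, 5, 0)
  "95596" → prefix "95596" already present; 0 new (none)
  "93928" → prefix "9" already present; 4 new (3, 9, 2, 8)
  "9557740" → prefix "955774" already present; 1 new (0)
  "955965" → prefix "95596" already present; 1 new (5)
  "99399" → prefix "9" already present; 4 new (9, 3, 9, 9)
Total nodes = 7 + 4 + 5 + 2 + 2 + 2 + 4 + 2 + 1 + 3 + 0 + 4 + 1 + 1 + 4 = 42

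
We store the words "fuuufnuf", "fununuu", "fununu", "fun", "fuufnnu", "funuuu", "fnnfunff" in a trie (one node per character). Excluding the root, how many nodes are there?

26

Trace insertions, counting only characters that open a new branch:
  "fuuufnuf" → 8 new (f, u, u, u, f, n, u, f)
  "fununuu" → prefix "fu" already present; 5 new (n, u, n, u, u)
  "fununu" → prefix "fununu" already present; 0 new (none)
  "fun" → prefix "fun" already present; 0 new (none)
  "fuufnnu" → prefix "fuu" already present; 4 new (f, n, n, u)
  "funuuu" → prefix "funu" already present; 2 new (u, u)
  "fnnfunff" → prefix "f" already present; 7 new (n, n, f, u, n, f, f)
Total nodes = 8 + 5 + 0 + 0 + 4 + 2 + 7 = 26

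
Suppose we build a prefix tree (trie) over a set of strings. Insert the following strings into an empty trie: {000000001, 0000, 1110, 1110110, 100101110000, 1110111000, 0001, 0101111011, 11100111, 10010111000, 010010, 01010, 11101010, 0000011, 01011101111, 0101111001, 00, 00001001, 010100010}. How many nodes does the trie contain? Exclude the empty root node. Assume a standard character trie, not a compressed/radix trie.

69

Trace insertions, counting only characters that open a new branch:
  "000000001" → 9 new (0, 0, 0, 0, 0, 0, 0, 0, 1)
  "0000" → prefix "0000" already present; 0 new (none)
  "1110" → 4 new (1, 1, 1, 0)
  "1110110" → prefix "1110" already present; 3 new (1, 1, 0)
  "100101110000" → prefix "1" already present; 11 new (0, 0, 1, 0, 1, 1, 1, 0, 0, 0, 0)
  "1110111000" → prefix "111011" already present; 4 new (1, 0, 0, 0)
  "0001" → prefix "000" already present; 1 new (1)
  "0101111011" → prefix "0" already present; 9 new (1, 0, 1, 1, 1, 1, 0, 1, 1)
  "11100111" → prefix "1110" already present; 4 new (0, 1, 1, 1)
  "10010111000" → prefix "10010111000" already present; 0 new (none)
  "010010" → prefix "010" already present; 3 new (0, 1, 0)
  "01010" → prefix "0101" already present; 1 new (0)
  "11101010" → prefix "11101" already present; 3 new (0, 1, 0)
  "0000011" → prefix "00000" already present; 2 new (1, 1)
  "01011101111" → prefix "010111" already present; 5 new (0, 1, 1, 1, 1)
  "0101111001" → prefix "01011110" already present; 2 new (0, 1)
  "00" → prefix "00" already present; 0 new (none)
  "00001001" → prefix "0000" already present; 4 new (1, 0, 0, 1)
  "010100010" → prefix "01010" already present; 4 new (0, 0, 1, 0)
Total nodes = 9 + 0 + 4 + 3 + 11 + 4 + 1 + 9 + 4 + 0 + 3 + 1 + 3 + 2 + 5 + 2 + 0 + 4 + 4 = 69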